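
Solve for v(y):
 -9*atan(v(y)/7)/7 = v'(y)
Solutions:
 Integral(1/atan(_y/7), (_y, v(y))) = C1 - 9*y/7


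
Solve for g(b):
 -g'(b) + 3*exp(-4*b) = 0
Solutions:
 g(b) = C1 - 3*exp(-4*b)/4


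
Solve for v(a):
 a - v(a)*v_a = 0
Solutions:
 v(a) = -sqrt(C1 + a^2)
 v(a) = sqrt(C1 + a^2)


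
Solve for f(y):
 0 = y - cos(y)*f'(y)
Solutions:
 f(y) = C1 + Integral(y/cos(y), y)


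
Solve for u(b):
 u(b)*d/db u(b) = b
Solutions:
 u(b) = -sqrt(C1 + b^2)
 u(b) = sqrt(C1 + b^2)


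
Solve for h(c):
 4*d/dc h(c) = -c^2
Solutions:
 h(c) = C1 - c^3/12


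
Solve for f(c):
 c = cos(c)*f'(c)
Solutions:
 f(c) = C1 + Integral(c/cos(c), c)


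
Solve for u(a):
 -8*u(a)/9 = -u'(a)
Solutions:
 u(a) = C1*exp(8*a/9)


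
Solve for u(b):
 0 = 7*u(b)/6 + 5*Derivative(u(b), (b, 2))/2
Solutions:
 u(b) = C1*sin(sqrt(105)*b/15) + C2*cos(sqrt(105)*b/15)


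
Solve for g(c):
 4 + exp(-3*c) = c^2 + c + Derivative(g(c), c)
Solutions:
 g(c) = C1 - c^3/3 - c^2/2 + 4*c - exp(-3*c)/3


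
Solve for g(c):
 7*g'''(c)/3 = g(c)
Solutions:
 g(c) = C3*exp(3^(1/3)*7^(2/3)*c/7) + (C1*sin(3^(5/6)*7^(2/3)*c/14) + C2*cos(3^(5/6)*7^(2/3)*c/14))*exp(-3^(1/3)*7^(2/3)*c/14)


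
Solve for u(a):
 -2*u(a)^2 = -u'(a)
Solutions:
 u(a) = -1/(C1 + 2*a)


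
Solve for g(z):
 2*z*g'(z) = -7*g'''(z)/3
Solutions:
 g(z) = C1 + Integral(C2*airyai(-6^(1/3)*7^(2/3)*z/7) + C3*airybi(-6^(1/3)*7^(2/3)*z/7), z)


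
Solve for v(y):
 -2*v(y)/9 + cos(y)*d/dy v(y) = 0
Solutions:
 v(y) = C1*(sin(y) + 1)^(1/9)/(sin(y) - 1)^(1/9)


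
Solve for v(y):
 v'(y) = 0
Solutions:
 v(y) = C1


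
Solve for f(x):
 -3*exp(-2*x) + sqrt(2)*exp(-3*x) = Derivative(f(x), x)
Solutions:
 f(x) = C1 + 3*exp(-2*x)/2 - sqrt(2)*exp(-3*x)/3


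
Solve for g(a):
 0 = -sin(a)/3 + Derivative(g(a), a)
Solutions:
 g(a) = C1 - cos(a)/3


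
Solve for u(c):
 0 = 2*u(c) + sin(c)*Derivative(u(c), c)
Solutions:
 u(c) = C1*(cos(c) + 1)/(cos(c) - 1)


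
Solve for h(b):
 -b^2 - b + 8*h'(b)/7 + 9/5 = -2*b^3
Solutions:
 h(b) = C1 - 7*b^4/16 + 7*b^3/24 + 7*b^2/16 - 63*b/40


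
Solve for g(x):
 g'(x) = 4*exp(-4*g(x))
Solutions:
 g(x) = log(-I*(C1 + 16*x)^(1/4))
 g(x) = log(I*(C1 + 16*x)^(1/4))
 g(x) = log(-(C1 + 16*x)^(1/4))
 g(x) = log(C1 + 16*x)/4


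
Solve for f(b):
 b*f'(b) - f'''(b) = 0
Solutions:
 f(b) = C1 + Integral(C2*airyai(b) + C3*airybi(b), b)


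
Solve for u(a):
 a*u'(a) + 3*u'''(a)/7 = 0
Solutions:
 u(a) = C1 + Integral(C2*airyai(-3^(2/3)*7^(1/3)*a/3) + C3*airybi(-3^(2/3)*7^(1/3)*a/3), a)


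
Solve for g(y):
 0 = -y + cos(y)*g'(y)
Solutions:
 g(y) = C1 + Integral(y/cos(y), y)


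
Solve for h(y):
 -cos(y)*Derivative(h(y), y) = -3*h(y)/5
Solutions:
 h(y) = C1*(sin(y) + 1)^(3/10)/(sin(y) - 1)^(3/10)


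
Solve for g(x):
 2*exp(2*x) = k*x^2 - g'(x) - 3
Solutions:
 g(x) = C1 + k*x^3/3 - 3*x - exp(2*x)


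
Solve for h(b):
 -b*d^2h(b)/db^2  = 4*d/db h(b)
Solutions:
 h(b) = C1 + C2/b^3


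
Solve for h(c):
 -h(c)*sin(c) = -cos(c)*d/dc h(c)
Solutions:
 h(c) = C1/cos(c)


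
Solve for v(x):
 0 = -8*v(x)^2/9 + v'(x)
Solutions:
 v(x) = -9/(C1 + 8*x)


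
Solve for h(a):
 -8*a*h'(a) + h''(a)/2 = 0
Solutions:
 h(a) = C1 + C2*erfi(2*sqrt(2)*a)


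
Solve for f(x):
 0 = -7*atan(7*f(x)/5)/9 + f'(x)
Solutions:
 Integral(1/atan(7*_y/5), (_y, f(x))) = C1 + 7*x/9


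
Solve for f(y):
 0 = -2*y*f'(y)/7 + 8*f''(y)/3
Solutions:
 f(y) = C1 + C2*erfi(sqrt(42)*y/28)


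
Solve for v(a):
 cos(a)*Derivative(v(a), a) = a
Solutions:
 v(a) = C1 + Integral(a/cos(a), a)


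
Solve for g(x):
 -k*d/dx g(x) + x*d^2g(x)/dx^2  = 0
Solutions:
 g(x) = C1 + x^(re(k) + 1)*(C2*sin(log(x)*Abs(im(k))) + C3*cos(log(x)*im(k)))


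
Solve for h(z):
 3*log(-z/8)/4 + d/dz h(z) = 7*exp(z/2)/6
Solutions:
 h(z) = C1 - 3*z*log(-z)/4 + 3*z*(1 + 3*log(2))/4 + 7*exp(z/2)/3


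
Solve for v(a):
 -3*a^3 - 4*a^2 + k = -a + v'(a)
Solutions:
 v(a) = C1 - 3*a^4/4 - 4*a^3/3 + a^2/2 + a*k


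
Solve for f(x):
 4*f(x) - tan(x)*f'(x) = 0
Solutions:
 f(x) = C1*sin(x)^4


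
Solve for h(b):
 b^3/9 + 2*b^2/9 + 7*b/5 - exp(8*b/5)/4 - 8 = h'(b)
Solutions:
 h(b) = C1 + b^4/36 + 2*b^3/27 + 7*b^2/10 - 8*b - 5*exp(8*b/5)/32


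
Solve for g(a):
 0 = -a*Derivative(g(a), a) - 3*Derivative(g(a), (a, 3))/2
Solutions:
 g(a) = C1 + Integral(C2*airyai(-2^(1/3)*3^(2/3)*a/3) + C3*airybi(-2^(1/3)*3^(2/3)*a/3), a)


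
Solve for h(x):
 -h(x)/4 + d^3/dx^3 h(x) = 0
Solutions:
 h(x) = C3*exp(2^(1/3)*x/2) + (C1*sin(2^(1/3)*sqrt(3)*x/4) + C2*cos(2^(1/3)*sqrt(3)*x/4))*exp(-2^(1/3)*x/4)


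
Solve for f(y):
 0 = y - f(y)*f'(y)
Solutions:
 f(y) = -sqrt(C1 + y^2)
 f(y) = sqrt(C1 + y^2)


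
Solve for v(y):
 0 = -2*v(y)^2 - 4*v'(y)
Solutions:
 v(y) = 2/(C1 + y)


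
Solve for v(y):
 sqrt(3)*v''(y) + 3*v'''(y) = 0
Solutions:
 v(y) = C1 + C2*y + C3*exp(-sqrt(3)*y/3)


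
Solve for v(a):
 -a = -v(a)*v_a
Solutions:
 v(a) = -sqrt(C1 + a^2)
 v(a) = sqrt(C1 + a^2)


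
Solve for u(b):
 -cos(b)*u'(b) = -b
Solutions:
 u(b) = C1 + Integral(b/cos(b), b)


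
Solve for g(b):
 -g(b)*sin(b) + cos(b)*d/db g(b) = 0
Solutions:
 g(b) = C1/cos(b)


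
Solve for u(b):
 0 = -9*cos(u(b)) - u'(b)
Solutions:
 u(b) = pi - asin((C1 + exp(18*b))/(C1 - exp(18*b)))
 u(b) = asin((C1 + exp(18*b))/(C1 - exp(18*b)))


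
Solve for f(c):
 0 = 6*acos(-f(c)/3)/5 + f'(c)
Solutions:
 Integral(1/acos(-_y/3), (_y, f(c))) = C1 - 6*c/5


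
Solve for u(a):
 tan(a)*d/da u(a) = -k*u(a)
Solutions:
 u(a) = C1*exp(-k*log(sin(a)))


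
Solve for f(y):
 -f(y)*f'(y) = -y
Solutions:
 f(y) = -sqrt(C1 + y^2)
 f(y) = sqrt(C1 + y^2)


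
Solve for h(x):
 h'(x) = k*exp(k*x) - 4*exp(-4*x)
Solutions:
 h(x) = C1 + exp(k*x) + exp(-4*x)


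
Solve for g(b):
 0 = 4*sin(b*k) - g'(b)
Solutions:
 g(b) = C1 - 4*cos(b*k)/k


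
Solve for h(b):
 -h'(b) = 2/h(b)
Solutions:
 h(b) = -sqrt(C1 - 4*b)
 h(b) = sqrt(C1 - 4*b)


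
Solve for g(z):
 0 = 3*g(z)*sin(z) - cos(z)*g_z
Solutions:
 g(z) = C1/cos(z)^3


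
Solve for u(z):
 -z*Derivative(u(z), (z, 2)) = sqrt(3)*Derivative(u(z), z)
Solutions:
 u(z) = C1 + C2*z^(1 - sqrt(3))


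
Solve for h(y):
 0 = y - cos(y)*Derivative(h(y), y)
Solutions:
 h(y) = C1 + Integral(y/cos(y), y)


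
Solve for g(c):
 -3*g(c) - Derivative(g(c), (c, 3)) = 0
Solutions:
 g(c) = C3*exp(-3^(1/3)*c) + (C1*sin(3^(5/6)*c/2) + C2*cos(3^(5/6)*c/2))*exp(3^(1/3)*c/2)


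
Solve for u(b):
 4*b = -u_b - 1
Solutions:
 u(b) = C1 - 2*b^2 - b


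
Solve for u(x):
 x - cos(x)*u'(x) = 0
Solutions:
 u(x) = C1 + Integral(x/cos(x), x)


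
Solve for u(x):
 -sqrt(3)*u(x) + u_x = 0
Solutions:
 u(x) = C1*exp(sqrt(3)*x)


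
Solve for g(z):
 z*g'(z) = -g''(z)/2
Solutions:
 g(z) = C1 + C2*erf(z)


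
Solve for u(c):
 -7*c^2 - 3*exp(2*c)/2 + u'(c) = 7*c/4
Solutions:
 u(c) = C1 + 7*c^3/3 + 7*c^2/8 + 3*exp(2*c)/4


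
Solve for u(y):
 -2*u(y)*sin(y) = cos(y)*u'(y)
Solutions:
 u(y) = C1*cos(y)^2


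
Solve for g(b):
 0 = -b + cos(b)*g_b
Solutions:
 g(b) = C1 + Integral(b/cos(b), b)


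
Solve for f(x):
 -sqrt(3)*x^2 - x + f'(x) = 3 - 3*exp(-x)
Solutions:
 f(x) = C1 + sqrt(3)*x^3/3 + x^2/2 + 3*x + 3*exp(-x)


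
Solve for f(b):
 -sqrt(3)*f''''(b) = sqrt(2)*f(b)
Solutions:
 f(b) = (C1*sin(2^(5/8)*3^(7/8)*b/6) + C2*cos(2^(5/8)*3^(7/8)*b/6))*exp(-2^(5/8)*3^(7/8)*b/6) + (C3*sin(2^(5/8)*3^(7/8)*b/6) + C4*cos(2^(5/8)*3^(7/8)*b/6))*exp(2^(5/8)*3^(7/8)*b/6)


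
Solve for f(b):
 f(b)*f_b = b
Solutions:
 f(b) = -sqrt(C1 + b^2)
 f(b) = sqrt(C1 + b^2)


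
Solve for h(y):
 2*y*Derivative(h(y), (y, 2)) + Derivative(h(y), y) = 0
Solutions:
 h(y) = C1 + C2*sqrt(y)


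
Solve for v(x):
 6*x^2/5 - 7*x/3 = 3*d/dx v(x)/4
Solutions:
 v(x) = C1 + 8*x^3/15 - 14*x^2/9


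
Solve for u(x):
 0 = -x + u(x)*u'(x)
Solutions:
 u(x) = -sqrt(C1 + x^2)
 u(x) = sqrt(C1 + x^2)


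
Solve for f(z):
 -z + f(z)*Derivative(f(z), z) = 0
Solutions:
 f(z) = -sqrt(C1 + z^2)
 f(z) = sqrt(C1 + z^2)


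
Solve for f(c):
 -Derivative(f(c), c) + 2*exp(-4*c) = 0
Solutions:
 f(c) = C1 - exp(-4*c)/2


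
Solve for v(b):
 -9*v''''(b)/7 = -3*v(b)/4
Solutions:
 v(b) = C1*exp(-sqrt(2)*3^(3/4)*7^(1/4)*b/6) + C2*exp(sqrt(2)*3^(3/4)*7^(1/4)*b/6) + C3*sin(sqrt(2)*3^(3/4)*7^(1/4)*b/6) + C4*cos(sqrt(2)*3^(3/4)*7^(1/4)*b/6)


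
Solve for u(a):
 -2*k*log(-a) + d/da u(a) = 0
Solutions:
 u(a) = C1 + 2*a*k*log(-a) - 2*a*k


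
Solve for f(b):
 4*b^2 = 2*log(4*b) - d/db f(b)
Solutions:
 f(b) = C1 - 4*b^3/3 + 2*b*log(b) - 2*b + b*log(16)


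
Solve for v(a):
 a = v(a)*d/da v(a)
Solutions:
 v(a) = -sqrt(C1 + a^2)
 v(a) = sqrt(C1 + a^2)


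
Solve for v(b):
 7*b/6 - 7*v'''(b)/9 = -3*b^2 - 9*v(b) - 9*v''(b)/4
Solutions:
 v(b) = C1*exp(3*b*(-3^(1/3)*(56*sqrt(1027) + 1811)^(1/3) - 27*3^(2/3)/(56*sqrt(1027) + 1811)^(1/3) + 18)/56)*sin(3*3^(1/6)*b*(-3^(2/3)*(56*sqrt(1027) + 1811)^(1/3) + 81/(56*sqrt(1027) + 1811)^(1/3))/56) + C2*exp(3*b*(-3^(1/3)*(56*sqrt(1027) + 1811)^(1/3) - 27*3^(2/3)/(56*sqrt(1027) + 1811)^(1/3) + 18)/56)*cos(3*3^(1/6)*b*(-3^(2/3)*(56*sqrt(1027) + 1811)^(1/3) + 81/(56*sqrt(1027) + 1811)^(1/3))/56) + C3*exp(3*b*(27*3^(2/3)/(56*sqrt(1027) + 1811)^(1/3) + 9 + 3^(1/3)*(56*sqrt(1027) + 1811)^(1/3))/28) - b^2/3 - 7*b/54 + 1/6


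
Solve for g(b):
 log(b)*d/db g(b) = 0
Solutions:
 g(b) = C1


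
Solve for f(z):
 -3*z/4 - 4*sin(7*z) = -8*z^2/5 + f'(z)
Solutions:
 f(z) = C1 + 8*z^3/15 - 3*z^2/8 + 4*cos(7*z)/7


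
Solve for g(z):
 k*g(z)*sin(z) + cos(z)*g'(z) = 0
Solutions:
 g(z) = C1*exp(k*log(cos(z)))


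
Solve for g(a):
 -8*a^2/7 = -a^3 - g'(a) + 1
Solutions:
 g(a) = C1 - a^4/4 + 8*a^3/21 + a


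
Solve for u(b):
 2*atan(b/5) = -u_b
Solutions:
 u(b) = C1 - 2*b*atan(b/5) + 5*log(b^2 + 25)


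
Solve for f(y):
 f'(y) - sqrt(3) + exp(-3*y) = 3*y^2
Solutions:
 f(y) = C1 + y^3 + sqrt(3)*y + exp(-3*y)/3


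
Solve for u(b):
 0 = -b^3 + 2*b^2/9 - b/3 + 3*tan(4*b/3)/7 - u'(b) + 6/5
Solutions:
 u(b) = C1 - b^4/4 + 2*b^3/27 - b^2/6 + 6*b/5 - 9*log(cos(4*b/3))/28


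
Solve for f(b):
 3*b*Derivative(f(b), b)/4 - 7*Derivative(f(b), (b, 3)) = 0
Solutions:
 f(b) = C1 + Integral(C2*airyai(294^(1/3)*b/14) + C3*airybi(294^(1/3)*b/14), b)


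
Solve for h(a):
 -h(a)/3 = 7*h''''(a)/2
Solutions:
 h(a) = (C1*sin(42^(3/4)*a/42) + C2*cos(42^(3/4)*a/42))*exp(-42^(3/4)*a/42) + (C3*sin(42^(3/4)*a/42) + C4*cos(42^(3/4)*a/42))*exp(42^(3/4)*a/42)


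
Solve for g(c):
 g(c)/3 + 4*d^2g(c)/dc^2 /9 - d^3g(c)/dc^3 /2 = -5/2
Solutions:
 g(c) = C1*exp(c*(-(81*sqrt(7585) + 7073)^(1/3) - 64/(81*sqrt(7585) + 7073)^(1/3) + 16)/54)*sin(sqrt(3)*c*(-(81*sqrt(7585) + 7073)^(1/3) + 64/(81*sqrt(7585) + 7073)^(1/3))/54) + C2*exp(c*(-(81*sqrt(7585) + 7073)^(1/3) - 64/(81*sqrt(7585) + 7073)^(1/3) + 16)/54)*cos(sqrt(3)*c*(-(81*sqrt(7585) + 7073)^(1/3) + 64/(81*sqrt(7585) + 7073)^(1/3))/54) + C3*exp(c*(64/(81*sqrt(7585) + 7073)^(1/3) + 8 + (81*sqrt(7585) + 7073)^(1/3))/27) - 15/2


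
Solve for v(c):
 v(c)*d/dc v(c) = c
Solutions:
 v(c) = -sqrt(C1 + c^2)
 v(c) = sqrt(C1 + c^2)


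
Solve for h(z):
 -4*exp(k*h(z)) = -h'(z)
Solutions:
 h(z) = Piecewise((log(-1/(C1*k + 4*k*z))/k, Ne(k, 0)), (nan, True))
 h(z) = Piecewise((C1 + 4*z, Eq(k, 0)), (nan, True))


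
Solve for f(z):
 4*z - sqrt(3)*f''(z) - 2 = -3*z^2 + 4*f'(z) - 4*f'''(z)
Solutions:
 f(z) = C1 + C2*exp(z*(sqrt(3) + sqrt(67))/8) + C3*exp(z*(-sqrt(67) + sqrt(3))/8) + z^3/4 - 3*sqrt(3)*z^2/16 + z^2/2 - sqrt(3)*z/4 + 41*z/32


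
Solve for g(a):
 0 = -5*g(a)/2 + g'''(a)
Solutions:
 g(a) = C3*exp(2^(2/3)*5^(1/3)*a/2) + (C1*sin(2^(2/3)*sqrt(3)*5^(1/3)*a/4) + C2*cos(2^(2/3)*sqrt(3)*5^(1/3)*a/4))*exp(-2^(2/3)*5^(1/3)*a/4)


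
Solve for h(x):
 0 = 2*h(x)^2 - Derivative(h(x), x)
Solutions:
 h(x) = -1/(C1 + 2*x)


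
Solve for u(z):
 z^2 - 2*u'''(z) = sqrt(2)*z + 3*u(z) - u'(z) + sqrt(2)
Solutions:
 u(z) = C1*exp(6^(1/3)*z*(6^(1/3)/(sqrt(723) + 27)^(1/3) + (sqrt(723) + 27)^(1/3))/12)*sin(2^(1/3)*3^(1/6)*z*(-3^(2/3)*(sqrt(723) + 27)^(1/3) + 3*2^(1/3)/(sqrt(723) + 27)^(1/3))/12) + C2*exp(6^(1/3)*z*(6^(1/3)/(sqrt(723) + 27)^(1/3) + (sqrt(723) + 27)^(1/3))/12)*cos(2^(1/3)*3^(1/6)*z*(-3^(2/3)*(sqrt(723) + 27)^(1/3) + 3*2^(1/3)/(sqrt(723) + 27)^(1/3))/12) + C3*exp(-6^(1/3)*z*(6^(1/3)/(sqrt(723) + 27)^(1/3) + (sqrt(723) + 27)^(1/3))/6) + z^2/3 - sqrt(2)*z/3 + 2*z/9 - 4*sqrt(2)/9 + 2/27


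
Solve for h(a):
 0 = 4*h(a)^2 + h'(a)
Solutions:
 h(a) = 1/(C1 + 4*a)


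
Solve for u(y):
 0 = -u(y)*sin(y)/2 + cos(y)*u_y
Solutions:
 u(y) = C1/sqrt(cos(y))


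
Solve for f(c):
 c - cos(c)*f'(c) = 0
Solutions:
 f(c) = C1 + Integral(c/cos(c), c)


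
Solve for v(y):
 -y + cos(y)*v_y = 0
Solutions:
 v(y) = C1 + Integral(y/cos(y), y)


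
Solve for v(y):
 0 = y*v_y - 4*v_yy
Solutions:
 v(y) = C1 + C2*erfi(sqrt(2)*y/4)


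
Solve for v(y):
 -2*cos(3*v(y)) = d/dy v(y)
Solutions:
 v(y) = -asin((C1 + exp(12*y))/(C1 - exp(12*y)))/3 + pi/3
 v(y) = asin((C1 + exp(12*y))/(C1 - exp(12*y)))/3


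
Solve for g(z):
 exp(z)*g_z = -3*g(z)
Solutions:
 g(z) = C1*exp(3*exp(-z))


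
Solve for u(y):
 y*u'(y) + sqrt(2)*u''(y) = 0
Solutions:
 u(y) = C1 + C2*erf(2^(1/4)*y/2)


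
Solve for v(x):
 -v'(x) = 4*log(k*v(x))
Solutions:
 li(k*v(x))/k = C1 - 4*x


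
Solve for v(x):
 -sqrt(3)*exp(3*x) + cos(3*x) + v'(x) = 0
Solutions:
 v(x) = C1 + sqrt(3)*exp(3*x)/3 - sin(3*x)/3


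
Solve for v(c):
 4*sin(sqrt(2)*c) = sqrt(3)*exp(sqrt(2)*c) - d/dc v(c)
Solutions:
 v(c) = C1 + sqrt(6)*exp(sqrt(2)*c)/2 + 2*sqrt(2)*cos(sqrt(2)*c)


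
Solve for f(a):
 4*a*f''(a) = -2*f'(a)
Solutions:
 f(a) = C1 + C2*sqrt(a)


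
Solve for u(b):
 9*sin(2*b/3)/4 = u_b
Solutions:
 u(b) = C1 - 27*cos(2*b/3)/8


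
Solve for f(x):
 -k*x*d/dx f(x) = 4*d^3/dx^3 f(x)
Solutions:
 f(x) = C1 + Integral(C2*airyai(2^(1/3)*x*(-k)^(1/3)/2) + C3*airybi(2^(1/3)*x*(-k)^(1/3)/2), x)


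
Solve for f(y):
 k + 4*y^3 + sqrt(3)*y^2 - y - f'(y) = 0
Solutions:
 f(y) = C1 + k*y + y^4 + sqrt(3)*y^3/3 - y^2/2


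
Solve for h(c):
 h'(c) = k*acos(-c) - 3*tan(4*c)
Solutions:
 h(c) = C1 + k*(c*acos(-c) + sqrt(1 - c^2)) + 3*log(cos(4*c))/4


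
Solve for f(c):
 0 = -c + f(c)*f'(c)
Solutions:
 f(c) = -sqrt(C1 + c^2)
 f(c) = sqrt(C1 + c^2)


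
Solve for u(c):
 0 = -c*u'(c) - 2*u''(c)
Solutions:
 u(c) = C1 + C2*erf(c/2)


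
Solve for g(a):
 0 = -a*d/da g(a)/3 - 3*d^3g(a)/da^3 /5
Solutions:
 g(a) = C1 + Integral(C2*airyai(-15^(1/3)*a/3) + C3*airybi(-15^(1/3)*a/3), a)


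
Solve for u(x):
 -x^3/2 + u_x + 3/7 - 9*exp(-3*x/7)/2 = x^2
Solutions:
 u(x) = C1 + x^4/8 + x^3/3 - 3*x/7 - 21*exp(-3*x/7)/2


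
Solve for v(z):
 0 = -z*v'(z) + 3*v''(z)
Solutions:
 v(z) = C1 + C2*erfi(sqrt(6)*z/6)


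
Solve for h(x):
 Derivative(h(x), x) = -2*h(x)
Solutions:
 h(x) = C1*exp(-2*x)


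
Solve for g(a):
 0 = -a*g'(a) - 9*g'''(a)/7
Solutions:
 g(a) = C1 + Integral(C2*airyai(-21^(1/3)*a/3) + C3*airybi(-21^(1/3)*a/3), a)


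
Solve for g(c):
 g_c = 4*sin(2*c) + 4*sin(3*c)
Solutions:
 g(c) = C1 - 2*cos(2*c) - 4*cos(3*c)/3


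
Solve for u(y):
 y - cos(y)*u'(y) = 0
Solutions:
 u(y) = C1 + Integral(y/cos(y), y)


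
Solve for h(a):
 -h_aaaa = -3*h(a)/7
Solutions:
 h(a) = C1*exp(-3^(1/4)*7^(3/4)*a/7) + C2*exp(3^(1/4)*7^(3/4)*a/7) + C3*sin(3^(1/4)*7^(3/4)*a/7) + C4*cos(3^(1/4)*7^(3/4)*a/7)


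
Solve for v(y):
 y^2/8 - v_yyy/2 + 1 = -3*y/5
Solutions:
 v(y) = C1 + C2*y + C3*y^2 + y^5/240 + y^4/20 + y^3/3


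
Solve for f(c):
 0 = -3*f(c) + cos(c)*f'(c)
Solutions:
 f(c) = C1*(sin(c) + 1)^(3/2)/(sin(c) - 1)^(3/2)


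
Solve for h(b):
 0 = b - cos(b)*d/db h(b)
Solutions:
 h(b) = C1 + Integral(b/cos(b), b)


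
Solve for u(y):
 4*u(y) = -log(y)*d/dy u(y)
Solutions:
 u(y) = C1*exp(-4*li(y))


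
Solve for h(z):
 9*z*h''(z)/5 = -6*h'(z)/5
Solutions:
 h(z) = C1 + C2*z^(1/3)


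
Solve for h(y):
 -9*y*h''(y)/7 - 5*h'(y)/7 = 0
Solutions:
 h(y) = C1 + C2*y^(4/9)


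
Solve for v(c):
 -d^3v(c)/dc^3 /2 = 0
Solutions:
 v(c) = C1 + C2*c + C3*c^2


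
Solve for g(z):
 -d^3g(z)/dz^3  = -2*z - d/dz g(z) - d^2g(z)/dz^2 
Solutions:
 g(z) = C1 + C2*exp(z*(1 - sqrt(5))/2) + C3*exp(z*(1 + sqrt(5))/2) - z^2 + 2*z


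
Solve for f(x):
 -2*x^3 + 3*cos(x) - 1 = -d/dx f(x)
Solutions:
 f(x) = C1 + x^4/2 + x - 3*sin(x)


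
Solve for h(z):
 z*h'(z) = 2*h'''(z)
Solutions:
 h(z) = C1 + Integral(C2*airyai(2^(2/3)*z/2) + C3*airybi(2^(2/3)*z/2), z)


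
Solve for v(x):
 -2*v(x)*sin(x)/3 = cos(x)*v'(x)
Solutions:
 v(x) = C1*cos(x)^(2/3)


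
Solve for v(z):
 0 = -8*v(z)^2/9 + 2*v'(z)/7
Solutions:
 v(z) = -9/(C1 + 28*z)


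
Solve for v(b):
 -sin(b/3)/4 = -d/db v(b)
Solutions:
 v(b) = C1 - 3*cos(b/3)/4


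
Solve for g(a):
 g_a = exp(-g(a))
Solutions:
 g(a) = log(C1 + a)


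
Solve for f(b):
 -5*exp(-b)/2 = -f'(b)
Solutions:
 f(b) = C1 - 5*exp(-b)/2


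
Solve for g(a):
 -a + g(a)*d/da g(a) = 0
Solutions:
 g(a) = -sqrt(C1 + a^2)
 g(a) = sqrt(C1 + a^2)


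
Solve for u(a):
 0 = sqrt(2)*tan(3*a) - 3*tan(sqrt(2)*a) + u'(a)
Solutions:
 u(a) = C1 + sqrt(2)*log(cos(3*a))/3 - 3*sqrt(2)*log(cos(sqrt(2)*a))/2


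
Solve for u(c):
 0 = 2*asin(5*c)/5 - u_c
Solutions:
 u(c) = C1 + 2*c*asin(5*c)/5 + 2*sqrt(1 - 25*c^2)/25


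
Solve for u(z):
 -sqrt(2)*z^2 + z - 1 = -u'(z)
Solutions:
 u(z) = C1 + sqrt(2)*z^3/3 - z^2/2 + z


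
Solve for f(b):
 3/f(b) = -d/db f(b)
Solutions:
 f(b) = -sqrt(C1 - 6*b)
 f(b) = sqrt(C1 - 6*b)


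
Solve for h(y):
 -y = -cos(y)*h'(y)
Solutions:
 h(y) = C1 + Integral(y/cos(y), y)


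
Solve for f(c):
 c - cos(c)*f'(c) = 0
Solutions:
 f(c) = C1 + Integral(c/cos(c), c)


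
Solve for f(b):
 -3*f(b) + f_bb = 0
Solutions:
 f(b) = C1*exp(-sqrt(3)*b) + C2*exp(sqrt(3)*b)


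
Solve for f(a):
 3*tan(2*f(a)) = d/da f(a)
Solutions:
 f(a) = -asin(C1*exp(6*a))/2 + pi/2
 f(a) = asin(C1*exp(6*a))/2


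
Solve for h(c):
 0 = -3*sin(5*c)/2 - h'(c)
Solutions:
 h(c) = C1 + 3*cos(5*c)/10


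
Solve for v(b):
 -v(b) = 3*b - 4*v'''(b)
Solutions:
 v(b) = C3*exp(2^(1/3)*b/2) - 3*b + (C1*sin(2^(1/3)*sqrt(3)*b/4) + C2*cos(2^(1/3)*sqrt(3)*b/4))*exp(-2^(1/3)*b/4)


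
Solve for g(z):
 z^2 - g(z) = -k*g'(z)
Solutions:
 g(z) = C1*exp(z/k) + 2*k^2 + 2*k*z + z^2


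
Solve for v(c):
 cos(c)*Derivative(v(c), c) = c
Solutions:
 v(c) = C1 + Integral(c/cos(c), c)


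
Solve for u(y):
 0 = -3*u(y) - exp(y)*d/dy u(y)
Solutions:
 u(y) = C1*exp(3*exp(-y))


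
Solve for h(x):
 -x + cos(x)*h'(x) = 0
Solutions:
 h(x) = C1 + Integral(x/cos(x), x)


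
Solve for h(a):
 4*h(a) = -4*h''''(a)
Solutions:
 h(a) = (C1*sin(sqrt(2)*a/2) + C2*cos(sqrt(2)*a/2))*exp(-sqrt(2)*a/2) + (C3*sin(sqrt(2)*a/2) + C4*cos(sqrt(2)*a/2))*exp(sqrt(2)*a/2)


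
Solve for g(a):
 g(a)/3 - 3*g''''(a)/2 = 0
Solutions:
 g(a) = C1*exp(-2^(1/4)*sqrt(3)*a/3) + C2*exp(2^(1/4)*sqrt(3)*a/3) + C3*sin(2^(1/4)*sqrt(3)*a/3) + C4*cos(2^(1/4)*sqrt(3)*a/3)


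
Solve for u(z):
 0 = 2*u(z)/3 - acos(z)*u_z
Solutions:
 u(z) = C1*exp(2*Integral(1/acos(z), z)/3)


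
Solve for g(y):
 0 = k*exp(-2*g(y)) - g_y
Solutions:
 g(y) = log(-sqrt(C1 + 2*k*y))
 g(y) = log(C1 + 2*k*y)/2


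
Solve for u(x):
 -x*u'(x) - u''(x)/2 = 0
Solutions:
 u(x) = C1 + C2*erf(x)


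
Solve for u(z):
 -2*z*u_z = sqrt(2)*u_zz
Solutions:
 u(z) = C1 + C2*erf(2^(3/4)*z/2)


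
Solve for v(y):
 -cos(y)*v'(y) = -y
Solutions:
 v(y) = C1 + Integral(y/cos(y), y)


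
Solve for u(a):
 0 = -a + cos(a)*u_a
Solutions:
 u(a) = C1 + Integral(a/cos(a), a)


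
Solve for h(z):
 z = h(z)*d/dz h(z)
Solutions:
 h(z) = -sqrt(C1 + z^2)
 h(z) = sqrt(C1 + z^2)


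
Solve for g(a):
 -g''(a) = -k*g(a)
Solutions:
 g(a) = C1*exp(-a*sqrt(k)) + C2*exp(a*sqrt(k))


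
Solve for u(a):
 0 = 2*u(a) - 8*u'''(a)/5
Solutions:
 u(a) = C3*exp(10^(1/3)*a/2) + (C1*sin(10^(1/3)*sqrt(3)*a/4) + C2*cos(10^(1/3)*sqrt(3)*a/4))*exp(-10^(1/3)*a/4)


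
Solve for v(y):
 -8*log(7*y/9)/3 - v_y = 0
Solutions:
 v(y) = C1 - 8*y*log(y)/3 - 8*y*log(7)/3 + 8*y/3 + 16*y*log(3)/3


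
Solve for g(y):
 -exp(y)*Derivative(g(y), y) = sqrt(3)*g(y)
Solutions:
 g(y) = C1*exp(sqrt(3)*exp(-y))


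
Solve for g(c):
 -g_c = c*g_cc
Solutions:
 g(c) = C1 + C2*log(c)


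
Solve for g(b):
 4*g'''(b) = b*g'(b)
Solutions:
 g(b) = C1 + Integral(C2*airyai(2^(1/3)*b/2) + C3*airybi(2^(1/3)*b/2), b)


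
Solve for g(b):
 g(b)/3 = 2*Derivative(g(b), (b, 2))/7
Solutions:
 g(b) = C1*exp(-sqrt(42)*b/6) + C2*exp(sqrt(42)*b/6)


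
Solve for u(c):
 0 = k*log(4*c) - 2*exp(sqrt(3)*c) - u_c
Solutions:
 u(c) = C1 + c*k*log(c) + c*k*(-1 + 2*log(2)) - 2*sqrt(3)*exp(sqrt(3)*c)/3


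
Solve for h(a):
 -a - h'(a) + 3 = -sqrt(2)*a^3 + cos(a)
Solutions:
 h(a) = C1 + sqrt(2)*a^4/4 - a^2/2 + 3*a - sin(a)


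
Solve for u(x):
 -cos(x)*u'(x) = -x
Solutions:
 u(x) = C1 + Integral(x/cos(x), x)


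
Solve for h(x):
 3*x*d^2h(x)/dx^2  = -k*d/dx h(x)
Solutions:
 h(x) = C1 + x^(1 - re(k)/3)*(C2*sin(log(x)*Abs(im(k))/3) + C3*cos(log(x)*im(k)/3))


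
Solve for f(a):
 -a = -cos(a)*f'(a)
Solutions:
 f(a) = C1 + Integral(a/cos(a), a)


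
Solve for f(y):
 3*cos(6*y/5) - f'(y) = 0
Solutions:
 f(y) = C1 + 5*sin(6*y/5)/2


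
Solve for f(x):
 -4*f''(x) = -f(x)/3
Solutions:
 f(x) = C1*exp(-sqrt(3)*x/6) + C2*exp(sqrt(3)*x/6)


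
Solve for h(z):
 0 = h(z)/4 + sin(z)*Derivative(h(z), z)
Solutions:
 h(z) = C1*(cos(z) + 1)^(1/8)/(cos(z) - 1)^(1/8)


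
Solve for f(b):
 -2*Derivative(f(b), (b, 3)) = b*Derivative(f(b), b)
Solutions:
 f(b) = C1 + Integral(C2*airyai(-2^(2/3)*b/2) + C3*airybi(-2^(2/3)*b/2), b)


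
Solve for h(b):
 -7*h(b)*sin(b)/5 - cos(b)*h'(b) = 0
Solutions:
 h(b) = C1*cos(b)^(7/5)


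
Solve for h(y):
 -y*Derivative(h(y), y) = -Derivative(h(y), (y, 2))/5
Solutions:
 h(y) = C1 + C2*erfi(sqrt(10)*y/2)


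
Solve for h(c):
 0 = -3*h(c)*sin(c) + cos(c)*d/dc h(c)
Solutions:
 h(c) = C1/cos(c)^3


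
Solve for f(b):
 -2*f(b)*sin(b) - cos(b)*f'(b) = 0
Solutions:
 f(b) = C1*cos(b)^2


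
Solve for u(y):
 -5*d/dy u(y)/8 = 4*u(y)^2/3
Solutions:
 u(y) = 15/(C1 + 32*y)


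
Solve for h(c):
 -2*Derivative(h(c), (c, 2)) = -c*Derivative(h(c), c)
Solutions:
 h(c) = C1 + C2*erfi(c/2)


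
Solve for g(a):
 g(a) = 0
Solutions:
 g(a) = 0


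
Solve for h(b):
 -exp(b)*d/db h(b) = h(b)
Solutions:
 h(b) = C1*exp(exp(-b))


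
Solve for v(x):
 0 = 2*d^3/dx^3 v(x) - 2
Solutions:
 v(x) = C1 + C2*x + C3*x^2 + x^3/6


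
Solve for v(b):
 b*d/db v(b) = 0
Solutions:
 v(b) = C1


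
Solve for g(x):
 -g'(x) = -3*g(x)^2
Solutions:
 g(x) = -1/(C1 + 3*x)


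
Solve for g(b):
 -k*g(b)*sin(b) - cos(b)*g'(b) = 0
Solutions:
 g(b) = C1*exp(k*log(cos(b)))


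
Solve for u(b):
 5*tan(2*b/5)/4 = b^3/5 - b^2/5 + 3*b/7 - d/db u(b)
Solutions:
 u(b) = C1 + b^4/20 - b^3/15 + 3*b^2/14 + 25*log(cos(2*b/5))/8


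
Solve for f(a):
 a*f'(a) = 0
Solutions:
 f(a) = C1


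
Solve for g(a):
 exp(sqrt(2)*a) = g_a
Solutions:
 g(a) = C1 + sqrt(2)*exp(sqrt(2)*a)/2


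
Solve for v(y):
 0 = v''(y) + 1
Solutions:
 v(y) = C1 + C2*y - y^2/2


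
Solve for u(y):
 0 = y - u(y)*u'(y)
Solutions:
 u(y) = -sqrt(C1 + y^2)
 u(y) = sqrt(C1 + y^2)


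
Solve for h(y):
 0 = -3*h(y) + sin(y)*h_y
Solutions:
 h(y) = C1*(cos(y) - 1)^(3/2)/(cos(y) + 1)^(3/2)


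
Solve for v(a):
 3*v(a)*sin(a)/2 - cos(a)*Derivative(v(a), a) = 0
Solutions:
 v(a) = C1/cos(a)^(3/2)


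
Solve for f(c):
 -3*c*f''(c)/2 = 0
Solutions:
 f(c) = C1 + C2*c


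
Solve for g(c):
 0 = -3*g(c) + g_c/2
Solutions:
 g(c) = C1*exp(6*c)


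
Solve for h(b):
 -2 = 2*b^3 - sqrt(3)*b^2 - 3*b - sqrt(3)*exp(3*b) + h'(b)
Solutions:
 h(b) = C1 - b^4/2 + sqrt(3)*b^3/3 + 3*b^2/2 - 2*b + sqrt(3)*exp(3*b)/3


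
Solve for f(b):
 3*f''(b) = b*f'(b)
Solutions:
 f(b) = C1 + C2*erfi(sqrt(6)*b/6)


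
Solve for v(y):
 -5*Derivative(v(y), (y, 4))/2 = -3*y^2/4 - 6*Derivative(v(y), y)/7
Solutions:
 v(y) = C1 + C4*exp(12^(1/3)*35^(2/3)*y/35) - 7*y^3/24 + (C2*sin(3^(5/6)*70^(2/3)*y/70) + C3*cos(3^(5/6)*70^(2/3)*y/70))*exp(-12^(1/3)*35^(2/3)*y/70)


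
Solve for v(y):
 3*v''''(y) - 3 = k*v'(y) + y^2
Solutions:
 v(y) = C1 + C2*exp(3^(2/3)*k^(1/3)*y/3) + C3*exp(k^(1/3)*y*(-3^(2/3) + 3*3^(1/6)*I)/6) + C4*exp(-k^(1/3)*y*(3^(2/3) + 3*3^(1/6)*I)/6) - y^3/(3*k) - 3*y/k


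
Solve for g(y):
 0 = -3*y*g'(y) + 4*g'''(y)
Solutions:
 g(y) = C1 + Integral(C2*airyai(6^(1/3)*y/2) + C3*airybi(6^(1/3)*y/2), y)


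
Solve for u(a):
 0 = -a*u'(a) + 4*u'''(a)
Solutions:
 u(a) = C1 + Integral(C2*airyai(2^(1/3)*a/2) + C3*airybi(2^(1/3)*a/2), a)


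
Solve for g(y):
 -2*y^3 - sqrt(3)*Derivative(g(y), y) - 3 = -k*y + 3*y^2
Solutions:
 g(y) = C1 + sqrt(3)*k*y^2/6 - sqrt(3)*y^4/6 - sqrt(3)*y^3/3 - sqrt(3)*y


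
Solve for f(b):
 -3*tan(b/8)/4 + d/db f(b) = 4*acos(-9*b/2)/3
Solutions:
 f(b) = C1 + 4*b*acos(-9*b/2)/3 + 4*sqrt(4 - 81*b^2)/27 - 6*log(cos(b/8))


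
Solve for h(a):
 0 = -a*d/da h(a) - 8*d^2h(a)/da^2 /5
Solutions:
 h(a) = C1 + C2*erf(sqrt(5)*a/4)


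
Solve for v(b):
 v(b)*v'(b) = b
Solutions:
 v(b) = -sqrt(C1 + b^2)
 v(b) = sqrt(C1 + b^2)


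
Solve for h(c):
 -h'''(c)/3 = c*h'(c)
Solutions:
 h(c) = C1 + Integral(C2*airyai(-3^(1/3)*c) + C3*airybi(-3^(1/3)*c), c)


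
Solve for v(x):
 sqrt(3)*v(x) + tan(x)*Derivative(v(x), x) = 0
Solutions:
 v(x) = C1/sin(x)^(sqrt(3))


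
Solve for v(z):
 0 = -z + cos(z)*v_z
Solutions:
 v(z) = C1 + Integral(z/cos(z), z)


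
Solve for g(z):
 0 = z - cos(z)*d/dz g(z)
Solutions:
 g(z) = C1 + Integral(z/cos(z), z)


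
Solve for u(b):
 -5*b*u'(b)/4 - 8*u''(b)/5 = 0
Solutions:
 u(b) = C1 + C2*erf(5*b/8)


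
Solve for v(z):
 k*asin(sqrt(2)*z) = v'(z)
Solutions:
 v(z) = C1 + k*(z*asin(sqrt(2)*z) + sqrt(2)*sqrt(1 - 2*z^2)/2)


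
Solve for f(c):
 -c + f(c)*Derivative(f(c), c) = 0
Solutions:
 f(c) = -sqrt(C1 + c^2)
 f(c) = sqrt(C1 + c^2)


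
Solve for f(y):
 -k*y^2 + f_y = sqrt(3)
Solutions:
 f(y) = C1 + k*y^3/3 + sqrt(3)*y


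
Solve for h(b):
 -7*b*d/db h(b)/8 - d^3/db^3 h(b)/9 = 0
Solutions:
 h(b) = C1 + Integral(C2*airyai(-63^(1/3)*b/2) + C3*airybi(-63^(1/3)*b/2), b)


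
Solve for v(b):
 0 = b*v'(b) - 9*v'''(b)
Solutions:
 v(b) = C1 + Integral(C2*airyai(3^(1/3)*b/3) + C3*airybi(3^(1/3)*b/3), b)


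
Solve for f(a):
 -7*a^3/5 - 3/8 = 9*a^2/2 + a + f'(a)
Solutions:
 f(a) = C1 - 7*a^4/20 - 3*a^3/2 - a^2/2 - 3*a/8


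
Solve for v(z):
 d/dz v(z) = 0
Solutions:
 v(z) = C1


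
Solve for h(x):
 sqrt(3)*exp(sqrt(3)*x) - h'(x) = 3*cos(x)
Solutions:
 h(x) = C1 + exp(sqrt(3)*x) - 3*sin(x)


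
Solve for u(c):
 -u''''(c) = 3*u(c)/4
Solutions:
 u(c) = (C1*sin(3^(1/4)*c/2) + C2*cos(3^(1/4)*c/2))*exp(-3^(1/4)*c/2) + (C3*sin(3^(1/4)*c/2) + C4*cos(3^(1/4)*c/2))*exp(3^(1/4)*c/2)


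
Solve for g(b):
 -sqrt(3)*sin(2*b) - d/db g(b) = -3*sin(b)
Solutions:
 g(b) = C1 - 3*cos(b) + sqrt(3)*cos(2*b)/2


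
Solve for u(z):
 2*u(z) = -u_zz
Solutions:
 u(z) = C1*sin(sqrt(2)*z) + C2*cos(sqrt(2)*z)


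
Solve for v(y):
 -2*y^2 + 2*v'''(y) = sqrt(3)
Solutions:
 v(y) = C1 + C2*y + C3*y^2 + y^5/60 + sqrt(3)*y^3/12


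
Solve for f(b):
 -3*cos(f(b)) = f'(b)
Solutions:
 f(b) = pi - asin((C1 + exp(6*b))/(C1 - exp(6*b)))
 f(b) = asin((C1 + exp(6*b))/(C1 - exp(6*b)))


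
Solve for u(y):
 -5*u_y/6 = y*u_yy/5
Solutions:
 u(y) = C1 + C2/y^(19/6)


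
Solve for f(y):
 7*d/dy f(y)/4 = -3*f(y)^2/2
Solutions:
 f(y) = 7/(C1 + 6*y)


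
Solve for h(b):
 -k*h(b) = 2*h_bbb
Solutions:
 h(b) = C1*exp(2^(2/3)*b*(-k)^(1/3)/2) + C2*exp(2^(2/3)*b*(-k)^(1/3)*(-1 + sqrt(3)*I)/4) + C3*exp(-2^(2/3)*b*(-k)^(1/3)*(1 + sqrt(3)*I)/4)


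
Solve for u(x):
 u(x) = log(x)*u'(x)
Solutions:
 u(x) = C1*exp(li(x))


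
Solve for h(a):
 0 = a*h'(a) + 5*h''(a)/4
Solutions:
 h(a) = C1 + C2*erf(sqrt(10)*a/5)


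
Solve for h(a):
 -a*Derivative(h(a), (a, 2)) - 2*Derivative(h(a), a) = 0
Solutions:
 h(a) = C1 + C2/a


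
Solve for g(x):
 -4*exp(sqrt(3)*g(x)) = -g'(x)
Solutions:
 g(x) = sqrt(3)*(2*log(-1/(C1 + 4*x)) - log(3))/6


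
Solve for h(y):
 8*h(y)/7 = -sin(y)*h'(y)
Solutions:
 h(y) = C1*(cos(y) + 1)^(4/7)/(cos(y) - 1)^(4/7)


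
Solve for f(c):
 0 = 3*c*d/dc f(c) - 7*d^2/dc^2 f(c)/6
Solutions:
 f(c) = C1 + C2*erfi(3*sqrt(7)*c/7)


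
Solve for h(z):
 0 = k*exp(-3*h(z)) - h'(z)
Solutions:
 h(z) = log(C1 + 3*k*z)/3
 h(z) = log((-3^(1/3) - 3^(5/6)*I)*(C1 + k*z)^(1/3)/2)
 h(z) = log((-3^(1/3) + 3^(5/6)*I)*(C1 + k*z)^(1/3)/2)


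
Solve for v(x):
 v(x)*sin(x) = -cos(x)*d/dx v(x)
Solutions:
 v(x) = C1*cos(x)


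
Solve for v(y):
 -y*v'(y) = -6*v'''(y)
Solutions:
 v(y) = C1 + Integral(C2*airyai(6^(2/3)*y/6) + C3*airybi(6^(2/3)*y/6), y)


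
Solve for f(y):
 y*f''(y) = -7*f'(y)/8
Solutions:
 f(y) = C1 + C2*y^(1/8)


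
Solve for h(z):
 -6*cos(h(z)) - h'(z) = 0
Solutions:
 h(z) = pi - asin((C1 + exp(12*z))/(C1 - exp(12*z)))
 h(z) = asin((C1 + exp(12*z))/(C1 - exp(12*z)))


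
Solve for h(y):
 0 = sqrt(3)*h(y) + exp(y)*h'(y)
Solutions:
 h(y) = C1*exp(sqrt(3)*exp(-y))


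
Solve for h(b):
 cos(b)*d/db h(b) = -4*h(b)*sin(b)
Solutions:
 h(b) = C1*cos(b)^4


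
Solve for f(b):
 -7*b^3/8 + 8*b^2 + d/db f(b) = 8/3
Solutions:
 f(b) = C1 + 7*b^4/32 - 8*b^3/3 + 8*b/3


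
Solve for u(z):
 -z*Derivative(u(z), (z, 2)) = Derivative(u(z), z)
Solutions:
 u(z) = C1 + C2*log(z)


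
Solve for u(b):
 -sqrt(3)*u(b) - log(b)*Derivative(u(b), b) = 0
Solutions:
 u(b) = C1*exp(-sqrt(3)*li(b))


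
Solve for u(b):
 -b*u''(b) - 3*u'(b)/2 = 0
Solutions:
 u(b) = C1 + C2/sqrt(b)


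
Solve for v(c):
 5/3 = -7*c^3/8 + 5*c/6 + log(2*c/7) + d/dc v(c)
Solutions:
 v(c) = C1 + 7*c^4/32 - 5*c^2/12 - c*log(c) + c*log(7/2) + 8*c/3


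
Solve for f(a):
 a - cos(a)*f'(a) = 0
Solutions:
 f(a) = C1 + Integral(a/cos(a), a)


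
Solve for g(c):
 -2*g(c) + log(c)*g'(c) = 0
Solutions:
 g(c) = C1*exp(2*li(c))


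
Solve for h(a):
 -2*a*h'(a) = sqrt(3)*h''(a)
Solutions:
 h(a) = C1 + C2*erf(3^(3/4)*a/3)


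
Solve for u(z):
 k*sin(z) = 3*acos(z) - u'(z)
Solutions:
 u(z) = C1 + k*cos(z) + 3*z*acos(z) - 3*sqrt(1 - z^2)


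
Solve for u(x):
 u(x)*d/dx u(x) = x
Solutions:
 u(x) = -sqrt(C1 + x^2)
 u(x) = sqrt(C1 + x^2)


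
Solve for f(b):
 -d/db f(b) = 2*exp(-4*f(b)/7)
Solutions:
 f(b) = 7*log(-I*(C1 - 8*b/7)^(1/4))
 f(b) = 7*log(I*(C1 - 8*b/7)^(1/4))
 f(b) = 7*log(-(C1 - 8*b/7)^(1/4))
 f(b) = 7*log(C1 - 8*b/7)/4


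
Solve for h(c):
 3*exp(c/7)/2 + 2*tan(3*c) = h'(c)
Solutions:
 h(c) = C1 + 21*exp(c/7)/2 - 2*log(cos(3*c))/3


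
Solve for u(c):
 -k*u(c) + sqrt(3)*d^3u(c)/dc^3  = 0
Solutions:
 u(c) = C1*exp(3^(5/6)*c*k^(1/3)/3) + C2*exp(c*k^(1/3)*(-3^(5/6) + 3*3^(1/3)*I)/6) + C3*exp(-c*k^(1/3)*(3^(5/6) + 3*3^(1/3)*I)/6)


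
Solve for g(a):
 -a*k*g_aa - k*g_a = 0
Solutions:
 g(a) = C1 + C2*log(a)


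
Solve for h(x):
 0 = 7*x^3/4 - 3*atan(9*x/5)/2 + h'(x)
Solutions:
 h(x) = C1 - 7*x^4/16 + 3*x*atan(9*x/5)/2 - 5*log(81*x^2 + 25)/12


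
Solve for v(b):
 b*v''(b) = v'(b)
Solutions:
 v(b) = C1 + C2*b^2


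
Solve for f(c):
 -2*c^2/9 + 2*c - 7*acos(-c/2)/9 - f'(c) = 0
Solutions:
 f(c) = C1 - 2*c^3/27 + c^2 - 7*c*acos(-c/2)/9 - 7*sqrt(4 - c^2)/9


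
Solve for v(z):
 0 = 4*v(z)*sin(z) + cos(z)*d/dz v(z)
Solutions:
 v(z) = C1*cos(z)^4


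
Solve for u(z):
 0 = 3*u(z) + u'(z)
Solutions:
 u(z) = C1*exp(-3*z)


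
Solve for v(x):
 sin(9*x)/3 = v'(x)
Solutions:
 v(x) = C1 - cos(9*x)/27


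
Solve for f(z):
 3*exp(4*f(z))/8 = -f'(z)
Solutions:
 f(z) = log(-(1/(C1 + 3*z))^(1/4)) + log(2)/4
 f(z) = log(1/(C1 + 3*z))/4 + log(2)/4
 f(z) = log(-I*(1/(C1 + 3*z))^(1/4)) + log(2)/4
 f(z) = log(I*(1/(C1 + 3*z))^(1/4)) + log(2)/4


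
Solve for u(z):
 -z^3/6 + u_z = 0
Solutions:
 u(z) = C1 + z^4/24


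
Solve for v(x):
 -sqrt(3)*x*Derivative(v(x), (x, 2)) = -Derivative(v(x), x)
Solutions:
 v(x) = C1 + C2*x^(sqrt(3)/3 + 1)


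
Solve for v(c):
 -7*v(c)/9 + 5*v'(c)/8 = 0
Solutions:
 v(c) = C1*exp(56*c/45)


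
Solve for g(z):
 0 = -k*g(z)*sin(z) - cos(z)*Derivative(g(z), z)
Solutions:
 g(z) = C1*exp(k*log(cos(z)))


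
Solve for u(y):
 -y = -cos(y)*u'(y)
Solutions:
 u(y) = C1 + Integral(y/cos(y), y)


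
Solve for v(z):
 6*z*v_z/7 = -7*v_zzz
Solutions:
 v(z) = C1 + Integral(C2*airyai(-42^(1/3)*z/7) + C3*airybi(-42^(1/3)*z/7), z)


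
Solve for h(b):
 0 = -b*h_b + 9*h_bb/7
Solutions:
 h(b) = C1 + C2*erfi(sqrt(14)*b/6)


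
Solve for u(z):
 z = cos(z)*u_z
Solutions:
 u(z) = C1 + Integral(z/cos(z), z)


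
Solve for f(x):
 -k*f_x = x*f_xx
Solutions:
 f(x) = C1 + x^(1 - re(k))*(C2*sin(log(x)*Abs(im(k))) + C3*cos(log(x)*im(k)))


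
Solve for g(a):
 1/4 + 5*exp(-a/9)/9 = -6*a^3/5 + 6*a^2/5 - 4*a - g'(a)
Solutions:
 g(a) = C1 - 3*a^4/10 + 2*a^3/5 - 2*a^2 - a/4 + 5*exp(-a/9)


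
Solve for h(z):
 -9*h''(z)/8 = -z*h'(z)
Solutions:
 h(z) = C1 + C2*erfi(2*z/3)


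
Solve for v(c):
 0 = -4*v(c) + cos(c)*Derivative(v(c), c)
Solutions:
 v(c) = C1*(sin(c)^2 + 2*sin(c) + 1)/(sin(c)^2 - 2*sin(c) + 1)


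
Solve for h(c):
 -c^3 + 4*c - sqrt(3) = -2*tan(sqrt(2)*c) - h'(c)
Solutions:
 h(c) = C1 + c^4/4 - 2*c^2 + sqrt(3)*c + sqrt(2)*log(cos(sqrt(2)*c))


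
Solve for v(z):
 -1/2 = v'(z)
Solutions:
 v(z) = C1 - z/2


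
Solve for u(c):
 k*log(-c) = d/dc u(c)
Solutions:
 u(c) = C1 + c*k*log(-c) - c*k


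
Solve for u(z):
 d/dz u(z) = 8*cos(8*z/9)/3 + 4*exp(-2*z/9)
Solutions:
 u(z) = C1 + 3*sin(8*z/9) - 18*exp(-2*z/9)


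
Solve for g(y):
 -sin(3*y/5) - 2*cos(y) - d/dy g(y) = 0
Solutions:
 g(y) = C1 - 2*sin(y) + 5*cos(3*y/5)/3


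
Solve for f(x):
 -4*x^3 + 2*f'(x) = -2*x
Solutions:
 f(x) = C1 + x^4/2 - x^2/2


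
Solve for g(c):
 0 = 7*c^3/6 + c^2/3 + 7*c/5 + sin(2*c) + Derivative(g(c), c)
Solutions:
 g(c) = C1 - 7*c^4/24 - c^3/9 - 7*c^2/10 + cos(2*c)/2


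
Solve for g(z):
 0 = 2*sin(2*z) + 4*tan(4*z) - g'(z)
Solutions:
 g(z) = C1 - log(cos(4*z)) - cos(2*z)


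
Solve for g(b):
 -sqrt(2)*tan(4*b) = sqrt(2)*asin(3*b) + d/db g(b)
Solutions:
 g(b) = C1 - sqrt(2)*(b*asin(3*b) + sqrt(1 - 9*b^2)/3) + sqrt(2)*log(cos(4*b))/4


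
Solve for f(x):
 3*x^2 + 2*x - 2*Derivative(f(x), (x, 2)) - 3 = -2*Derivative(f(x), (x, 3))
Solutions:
 f(x) = C1 + C2*x + C3*exp(x) + x^4/8 + 2*x^3/3 + 5*x^2/4


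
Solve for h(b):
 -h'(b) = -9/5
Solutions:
 h(b) = C1 + 9*b/5


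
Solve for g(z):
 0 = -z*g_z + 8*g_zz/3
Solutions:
 g(z) = C1 + C2*erfi(sqrt(3)*z/4)


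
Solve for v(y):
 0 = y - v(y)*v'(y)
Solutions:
 v(y) = -sqrt(C1 + y^2)
 v(y) = sqrt(C1 + y^2)


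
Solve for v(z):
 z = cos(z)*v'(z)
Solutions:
 v(z) = C1 + Integral(z/cos(z), z)


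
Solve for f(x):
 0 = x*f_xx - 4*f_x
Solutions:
 f(x) = C1 + C2*x^5


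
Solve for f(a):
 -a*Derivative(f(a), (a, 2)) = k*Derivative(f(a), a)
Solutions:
 f(a) = C1 + a^(1 - re(k))*(C2*sin(log(a)*Abs(im(k))) + C3*cos(log(a)*im(k)))


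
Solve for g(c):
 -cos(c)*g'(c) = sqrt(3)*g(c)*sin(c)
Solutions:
 g(c) = C1*cos(c)^(sqrt(3))


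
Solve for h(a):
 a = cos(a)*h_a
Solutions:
 h(a) = C1 + Integral(a/cos(a), a)


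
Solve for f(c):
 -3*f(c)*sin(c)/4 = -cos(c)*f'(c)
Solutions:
 f(c) = C1/cos(c)^(3/4)


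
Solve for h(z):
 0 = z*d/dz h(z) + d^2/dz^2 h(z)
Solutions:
 h(z) = C1 + C2*erf(sqrt(2)*z/2)


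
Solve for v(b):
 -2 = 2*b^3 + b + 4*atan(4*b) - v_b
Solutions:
 v(b) = C1 + b^4/2 + b^2/2 + 4*b*atan(4*b) + 2*b - log(16*b^2 + 1)/2


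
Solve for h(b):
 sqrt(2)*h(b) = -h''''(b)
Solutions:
 h(b) = (C1*sin(2^(5/8)*b/2) + C2*cos(2^(5/8)*b/2))*exp(-2^(5/8)*b/2) + (C3*sin(2^(5/8)*b/2) + C4*cos(2^(5/8)*b/2))*exp(2^(5/8)*b/2)


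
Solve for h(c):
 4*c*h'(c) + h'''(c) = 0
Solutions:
 h(c) = C1 + Integral(C2*airyai(-2^(2/3)*c) + C3*airybi(-2^(2/3)*c), c)


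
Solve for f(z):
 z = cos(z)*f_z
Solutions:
 f(z) = C1 + Integral(z/cos(z), z)


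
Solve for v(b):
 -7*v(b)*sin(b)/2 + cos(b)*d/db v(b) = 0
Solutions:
 v(b) = C1/cos(b)^(7/2)


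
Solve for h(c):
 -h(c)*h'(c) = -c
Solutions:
 h(c) = -sqrt(C1 + c^2)
 h(c) = sqrt(C1 + c^2)


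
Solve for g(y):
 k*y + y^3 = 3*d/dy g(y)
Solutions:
 g(y) = C1 + k*y^2/6 + y^4/12


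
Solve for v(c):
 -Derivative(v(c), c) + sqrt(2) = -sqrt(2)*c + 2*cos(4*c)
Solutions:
 v(c) = C1 + sqrt(2)*c^2/2 + sqrt(2)*c - sin(4*c)/2


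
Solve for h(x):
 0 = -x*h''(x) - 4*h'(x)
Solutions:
 h(x) = C1 + C2/x^3


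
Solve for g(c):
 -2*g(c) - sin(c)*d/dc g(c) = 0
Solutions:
 g(c) = C1*(cos(c) + 1)/(cos(c) - 1)


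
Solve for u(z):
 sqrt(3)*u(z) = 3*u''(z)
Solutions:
 u(z) = C1*exp(-3^(3/4)*z/3) + C2*exp(3^(3/4)*z/3)


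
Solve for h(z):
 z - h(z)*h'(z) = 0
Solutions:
 h(z) = -sqrt(C1 + z^2)
 h(z) = sqrt(C1 + z^2)


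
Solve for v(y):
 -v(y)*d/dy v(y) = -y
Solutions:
 v(y) = -sqrt(C1 + y^2)
 v(y) = sqrt(C1 + y^2)


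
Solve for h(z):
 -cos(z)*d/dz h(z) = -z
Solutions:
 h(z) = C1 + Integral(z/cos(z), z)


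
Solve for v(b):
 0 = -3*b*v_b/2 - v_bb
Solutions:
 v(b) = C1 + C2*erf(sqrt(3)*b/2)


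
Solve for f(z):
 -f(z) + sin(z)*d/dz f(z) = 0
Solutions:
 f(z) = C1*sqrt(cos(z) - 1)/sqrt(cos(z) + 1)


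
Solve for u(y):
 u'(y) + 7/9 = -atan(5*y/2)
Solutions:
 u(y) = C1 - y*atan(5*y/2) - 7*y/9 + log(25*y^2 + 4)/5


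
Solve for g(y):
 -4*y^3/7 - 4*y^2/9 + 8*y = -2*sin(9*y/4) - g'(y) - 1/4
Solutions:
 g(y) = C1 + y^4/7 + 4*y^3/27 - 4*y^2 - y/4 + 8*cos(9*y/4)/9


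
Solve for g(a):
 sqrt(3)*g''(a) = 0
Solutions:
 g(a) = C1 + C2*a


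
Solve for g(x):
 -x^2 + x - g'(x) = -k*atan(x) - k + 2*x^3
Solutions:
 g(x) = C1 + k*x + k*(x*atan(x) - log(x^2 + 1)/2) - x^4/2 - x^3/3 + x^2/2


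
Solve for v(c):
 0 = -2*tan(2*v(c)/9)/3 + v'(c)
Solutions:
 v(c) = -9*asin(C1*exp(4*c/27))/2 + 9*pi/2
 v(c) = 9*asin(C1*exp(4*c/27))/2


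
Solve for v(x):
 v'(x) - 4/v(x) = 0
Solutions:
 v(x) = -sqrt(C1 + 8*x)
 v(x) = sqrt(C1 + 8*x)


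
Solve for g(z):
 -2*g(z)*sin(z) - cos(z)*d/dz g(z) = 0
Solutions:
 g(z) = C1*cos(z)^2


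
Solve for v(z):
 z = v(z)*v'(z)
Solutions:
 v(z) = -sqrt(C1 + z^2)
 v(z) = sqrt(C1 + z^2)


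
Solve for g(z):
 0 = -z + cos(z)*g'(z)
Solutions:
 g(z) = C1 + Integral(z/cos(z), z)


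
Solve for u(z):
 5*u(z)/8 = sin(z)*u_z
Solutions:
 u(z) = C1*(cos(z) - 1)^(5/16)/(cos(z) + 1)^(5/16)


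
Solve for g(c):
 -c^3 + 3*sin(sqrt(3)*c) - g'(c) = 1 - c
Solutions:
 g(c) = C1 - c^4/4 + c^2/2 - c - sqrt(3)*cos(sqrt(3)*c)


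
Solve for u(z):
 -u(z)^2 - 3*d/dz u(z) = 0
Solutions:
 u(z) = 3/(C1 + z)
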